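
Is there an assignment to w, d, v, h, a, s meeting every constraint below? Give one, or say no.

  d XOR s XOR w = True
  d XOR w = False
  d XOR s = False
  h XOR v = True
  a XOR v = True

w: True, d: True, v: False, h: True, a: True, s: True

d XOR s XOR w = T XOR T XOR T = True ✓
d XOR w = T XOR T = False ✓
d XOR s = T XOR T = False ✓
h XOR v = T XOR F = True ✓
a XOR v = T XOR F = True ✓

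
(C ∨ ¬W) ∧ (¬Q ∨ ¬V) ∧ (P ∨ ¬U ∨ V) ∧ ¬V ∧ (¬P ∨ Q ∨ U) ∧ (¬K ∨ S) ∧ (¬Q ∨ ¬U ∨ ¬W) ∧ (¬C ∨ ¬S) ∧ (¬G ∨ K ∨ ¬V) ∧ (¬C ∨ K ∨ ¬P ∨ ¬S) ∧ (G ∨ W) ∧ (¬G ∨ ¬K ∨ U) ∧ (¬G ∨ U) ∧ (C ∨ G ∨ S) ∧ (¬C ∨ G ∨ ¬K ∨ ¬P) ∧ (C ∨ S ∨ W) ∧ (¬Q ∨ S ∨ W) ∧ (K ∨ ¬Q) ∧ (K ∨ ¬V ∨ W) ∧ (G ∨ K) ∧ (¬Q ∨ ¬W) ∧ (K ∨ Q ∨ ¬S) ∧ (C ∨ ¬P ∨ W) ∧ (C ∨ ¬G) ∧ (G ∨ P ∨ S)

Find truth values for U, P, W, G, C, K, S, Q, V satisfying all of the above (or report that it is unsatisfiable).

U = True; P = True; W = True; G = True; C = True; K = False; S = False; Q = False; V = False

Unit clause (¬V) forces V = False.
Set U = True.
  then (P ∨ ¬U ∨ V) forces P = True.
Set W = True.
  then (C ∨ ¬W) forces C = True.
  then (¬Q ∨ ¬U ∨ ¬W) forces Q = False.
  then (¬C ∨ ¬S) forces S = False.
  then (¬K ∨ S) forces K = False.
  then (G ∨ K) forces G = True.
All clauses satisfied.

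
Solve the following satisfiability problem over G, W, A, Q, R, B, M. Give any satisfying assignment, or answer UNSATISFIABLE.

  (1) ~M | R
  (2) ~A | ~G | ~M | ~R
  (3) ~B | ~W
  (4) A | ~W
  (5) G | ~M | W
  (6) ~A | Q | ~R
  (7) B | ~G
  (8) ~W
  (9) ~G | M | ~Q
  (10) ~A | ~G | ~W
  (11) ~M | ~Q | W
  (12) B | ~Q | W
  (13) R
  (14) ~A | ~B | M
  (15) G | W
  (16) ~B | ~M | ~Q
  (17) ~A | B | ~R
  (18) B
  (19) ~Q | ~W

G = True, W = False, A = False, Q = False, R = True, B = True, M = True

Unit clause (~W) forces W = False.
Unit clause (R) forces R = True.
In (G | W) only G is left, so G = True.
Unit clause (B) forces B = True.
Try A = True:
  (~A | ~G | ~M | ~R) forces M = False.
  clause (~A | ~B | M) is falsified — backtrack.
So A = False.
Set Q = False.
Set M = True.
All clauses satisfied.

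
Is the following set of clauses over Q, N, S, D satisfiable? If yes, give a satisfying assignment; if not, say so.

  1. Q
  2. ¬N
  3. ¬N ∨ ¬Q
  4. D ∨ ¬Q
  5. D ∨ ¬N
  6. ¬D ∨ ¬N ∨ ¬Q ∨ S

Q=T, N=F, S=F, D=T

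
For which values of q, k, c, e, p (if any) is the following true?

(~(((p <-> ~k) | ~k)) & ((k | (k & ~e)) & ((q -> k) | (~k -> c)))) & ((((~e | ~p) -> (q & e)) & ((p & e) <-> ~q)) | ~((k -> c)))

q = False, k = True, c = True, e = True, p = True

  ~(((p <-> ~k) | ~k)) & ((k | (k & ~e)) & ((q -> k) | (~k -> c))) = True
    ~(((p <-> ~k) | ~k)) = True
      (p <-> ~k) | ~k = False
        p <-> ~k = False
          ~k = False
        ~k = False
    (k | (k & ~e)) & ((q -> k) | (~k -> c)) = True
      k | (k & ~e) = True
        k & ~e = False
          ~e = False
      (q -> k) | (~k -> c) = True
        q -> k = True
        ~k -> c = True
          ~k = False
  (((~e | ~p) -> (q & e)) & ((p & e) <-> ~q)) | ~((k -> c)) = True
    ((~e | ~p) -> (q & e)) & ((p & e) <-> ~q) = True
      (~e | ~p) -> (q & e) = True
        ~e | ~p = False
          ~e = False
          ~p = False
        q & e = False
      (p & e) <-> ~q = True
        p & e = True
        ~q = True
    ~((k -> c)) = False
      k -> c = True
Both conjuncts True, so the formula holds.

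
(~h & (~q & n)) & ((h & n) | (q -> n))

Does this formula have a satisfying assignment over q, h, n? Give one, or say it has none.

q = False, h = False, n = True

  ~h & (~q & n) = True
    ~h = True
    ~q & n = True
      ~q = True
  (h & n) | (q -> n) = True
    h & n = False
    q -> n = True
Both conjuncts True, so the formula holds.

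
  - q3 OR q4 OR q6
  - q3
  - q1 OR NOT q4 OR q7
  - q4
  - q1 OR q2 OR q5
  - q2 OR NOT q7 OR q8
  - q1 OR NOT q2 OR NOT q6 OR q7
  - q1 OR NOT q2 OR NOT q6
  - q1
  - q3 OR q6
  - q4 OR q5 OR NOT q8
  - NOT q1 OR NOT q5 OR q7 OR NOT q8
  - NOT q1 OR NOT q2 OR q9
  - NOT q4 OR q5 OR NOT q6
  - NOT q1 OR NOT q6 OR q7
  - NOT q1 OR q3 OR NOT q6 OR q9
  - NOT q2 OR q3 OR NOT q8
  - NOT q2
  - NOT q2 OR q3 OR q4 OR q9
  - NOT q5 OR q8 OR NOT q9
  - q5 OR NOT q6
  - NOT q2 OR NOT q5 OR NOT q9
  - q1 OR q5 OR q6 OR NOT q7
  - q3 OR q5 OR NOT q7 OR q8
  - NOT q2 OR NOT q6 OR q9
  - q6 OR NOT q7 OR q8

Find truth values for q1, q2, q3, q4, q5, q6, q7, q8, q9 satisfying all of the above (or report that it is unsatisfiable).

q1=T, q2=F, q3=T, q4=T, q5=F, q6=F, q7=F, q8=F, q9=T

Unit clause (q3) forces q3 = True.
Unit clause (q4) forces q4 = True.
Unit clause (q1) forces q1 = True.
Unit clause (NOT q2) forces q2 = False.
Set q5 = False.
  then (NOT q4 OR q5 OR NOT q6) forces q6 = False.
Set q7 = False.
Set q8 = False.
Set q9 = True.
All clauses satisfied.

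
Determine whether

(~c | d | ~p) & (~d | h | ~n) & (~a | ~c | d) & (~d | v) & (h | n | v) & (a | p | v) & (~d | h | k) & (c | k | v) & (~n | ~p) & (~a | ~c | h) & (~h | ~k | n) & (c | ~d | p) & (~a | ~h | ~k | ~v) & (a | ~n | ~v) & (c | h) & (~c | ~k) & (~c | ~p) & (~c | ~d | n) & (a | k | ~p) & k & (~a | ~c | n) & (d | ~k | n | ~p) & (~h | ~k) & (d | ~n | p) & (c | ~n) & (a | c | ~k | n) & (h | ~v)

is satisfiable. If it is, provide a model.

Case k = True:
  (~c | ~k) forces c = False.
  (c | h) forces h = True.
  Clause (~h | ~k) is falsified — contradiction.
Case k = False:
  Clause (k) is falsified — contradiction.
Both cases fail, so the formula is unsatisfiable.

Unsatisfiable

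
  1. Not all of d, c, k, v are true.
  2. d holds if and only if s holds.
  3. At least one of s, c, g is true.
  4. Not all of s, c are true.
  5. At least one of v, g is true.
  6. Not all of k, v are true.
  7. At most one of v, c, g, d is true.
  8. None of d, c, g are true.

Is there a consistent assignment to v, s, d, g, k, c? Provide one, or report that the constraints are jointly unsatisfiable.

Unsatisfiable

Case d = True:
  Constraint (8) is violated (d=T) — contradiction.
Case d = False:
  (2) with d=F forces s = False.
  (8) forces c = False.
  (3) with s=F, c=F forces g = True.
  Constraint (8) is violated (g=T) — contradiction.
Both cases fail — unsatisfiable.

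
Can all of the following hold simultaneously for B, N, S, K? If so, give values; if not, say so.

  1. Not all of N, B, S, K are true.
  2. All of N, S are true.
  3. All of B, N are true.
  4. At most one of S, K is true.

B = True, N = True, S = True, K = False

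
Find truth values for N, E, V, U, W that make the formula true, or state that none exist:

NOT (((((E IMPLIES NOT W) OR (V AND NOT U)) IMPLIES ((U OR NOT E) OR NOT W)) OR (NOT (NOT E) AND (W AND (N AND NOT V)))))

N=F, E=T, V=T, U=F, W=T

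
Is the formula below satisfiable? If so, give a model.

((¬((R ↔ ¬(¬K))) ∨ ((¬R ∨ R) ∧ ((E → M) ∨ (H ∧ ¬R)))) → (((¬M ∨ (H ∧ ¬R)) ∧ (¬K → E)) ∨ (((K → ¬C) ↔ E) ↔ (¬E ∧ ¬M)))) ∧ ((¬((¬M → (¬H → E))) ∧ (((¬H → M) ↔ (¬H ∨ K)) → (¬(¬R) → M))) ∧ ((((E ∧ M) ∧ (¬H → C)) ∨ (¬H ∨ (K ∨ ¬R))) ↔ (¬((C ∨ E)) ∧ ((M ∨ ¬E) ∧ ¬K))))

Unsatisfiable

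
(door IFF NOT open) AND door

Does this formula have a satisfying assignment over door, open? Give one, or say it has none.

door = True, open = False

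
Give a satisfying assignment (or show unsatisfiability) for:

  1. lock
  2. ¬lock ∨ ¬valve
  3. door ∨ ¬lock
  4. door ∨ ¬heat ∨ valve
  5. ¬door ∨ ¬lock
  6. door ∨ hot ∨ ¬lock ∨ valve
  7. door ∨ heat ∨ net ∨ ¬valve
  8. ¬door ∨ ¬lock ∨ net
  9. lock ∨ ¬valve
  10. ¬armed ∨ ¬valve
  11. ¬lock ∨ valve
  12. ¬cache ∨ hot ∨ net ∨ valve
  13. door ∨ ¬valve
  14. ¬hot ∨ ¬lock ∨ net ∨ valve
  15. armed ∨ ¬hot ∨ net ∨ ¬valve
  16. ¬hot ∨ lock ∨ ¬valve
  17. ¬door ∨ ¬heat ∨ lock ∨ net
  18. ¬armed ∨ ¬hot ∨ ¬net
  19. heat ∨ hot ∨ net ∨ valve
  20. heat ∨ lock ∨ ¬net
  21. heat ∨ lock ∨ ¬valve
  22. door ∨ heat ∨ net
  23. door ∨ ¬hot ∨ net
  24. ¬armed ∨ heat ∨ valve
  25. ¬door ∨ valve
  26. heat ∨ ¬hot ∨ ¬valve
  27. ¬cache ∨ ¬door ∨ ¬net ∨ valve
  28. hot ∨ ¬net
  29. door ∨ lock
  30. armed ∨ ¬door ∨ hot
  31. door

Unsatisfiable — no assignment works.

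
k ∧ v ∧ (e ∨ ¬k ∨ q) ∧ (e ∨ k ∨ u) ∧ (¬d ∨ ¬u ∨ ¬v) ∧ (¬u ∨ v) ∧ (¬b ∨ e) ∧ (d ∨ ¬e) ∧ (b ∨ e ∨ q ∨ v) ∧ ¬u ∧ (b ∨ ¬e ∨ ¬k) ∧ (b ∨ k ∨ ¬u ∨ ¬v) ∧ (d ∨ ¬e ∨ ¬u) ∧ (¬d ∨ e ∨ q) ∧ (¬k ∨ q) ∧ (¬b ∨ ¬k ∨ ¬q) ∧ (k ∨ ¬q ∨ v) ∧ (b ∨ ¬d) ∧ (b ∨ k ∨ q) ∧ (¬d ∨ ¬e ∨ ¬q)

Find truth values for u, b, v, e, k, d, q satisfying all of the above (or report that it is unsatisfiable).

Unit clause (k) forces k = True.
Unit clause (v) forces v = True.
Unit clause (¬u) forces u = False.
In (¬k ∨ q) only q is left, so q = True.
In (¬b ∨ ¬k ∨ ¬q) only ¬b is left, so b = False.
In (b ∨ ¬d) only ¬d is left, so d = False.
In (d ∨ ¬e) only ¬e is left, so e = False.
All clauses satisfied.

u=F, b=F, v=T, e=F, k=T, d=F, q=T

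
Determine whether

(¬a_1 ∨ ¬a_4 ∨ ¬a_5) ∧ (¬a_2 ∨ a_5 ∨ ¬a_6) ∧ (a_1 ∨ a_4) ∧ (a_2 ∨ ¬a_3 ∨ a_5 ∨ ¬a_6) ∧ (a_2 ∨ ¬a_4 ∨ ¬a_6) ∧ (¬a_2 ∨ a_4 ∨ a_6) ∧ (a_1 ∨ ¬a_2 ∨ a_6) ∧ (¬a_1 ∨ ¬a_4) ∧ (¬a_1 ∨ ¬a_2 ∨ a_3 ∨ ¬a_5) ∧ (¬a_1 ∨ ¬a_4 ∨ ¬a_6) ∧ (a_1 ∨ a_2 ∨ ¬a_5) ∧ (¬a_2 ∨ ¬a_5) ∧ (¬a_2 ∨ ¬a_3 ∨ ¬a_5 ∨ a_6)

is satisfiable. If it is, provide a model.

Set a_1 = False.
  then (a_1 ∨ a_4) forces a_4 = True.
Try a_2 = True:
  (a_1 ∨ ¬a_2 ∨ a_6) forces a_6 = True.
  (¬a_2 ∨ a_5 ∨ ¬a_6) forces a_5 = True.
  clause (¬a_2 ∨ ¬a_5) is falsified — backtrack.
So a_2 = False.
  then (a_2 ∨ ¬a_4 ∨ ¬a_6) forces a_6 = False.
  then (a_1 ∨ a_2 ∨ ¬a_5) forces a_5 = False.
Set a_3 = False.
All clauses satisfied.

a_1=F; a_2=F; a_3=F; a_4=T; a_5=F; a_6=F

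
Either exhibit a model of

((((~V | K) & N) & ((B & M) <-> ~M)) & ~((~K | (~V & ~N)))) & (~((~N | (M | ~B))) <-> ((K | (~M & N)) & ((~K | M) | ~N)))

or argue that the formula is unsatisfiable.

The formula is unsatisfiable.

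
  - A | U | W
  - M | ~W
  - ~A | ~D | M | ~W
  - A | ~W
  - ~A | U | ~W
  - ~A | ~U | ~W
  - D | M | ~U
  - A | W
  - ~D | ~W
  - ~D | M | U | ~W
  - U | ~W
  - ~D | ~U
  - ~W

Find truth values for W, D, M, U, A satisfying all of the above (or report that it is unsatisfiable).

Unit clause (~W) forces W = False.
In (A | W) only A is left, so A = True.
Set D = True.
  then (~D | ~U) forces U = False.
Set M = True.
All clauses satisfied.

W = False; D = True; M = True; U = False; A = True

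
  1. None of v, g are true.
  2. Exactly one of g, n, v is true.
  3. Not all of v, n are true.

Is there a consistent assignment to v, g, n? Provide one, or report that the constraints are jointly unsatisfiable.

v: False, g: False, n: True

  (1) {v, g}: 0 true — none ✓
  (2) {g, n, v}: 1 true — exactly one ✓
  (3) {v, n}: 1/2 true — not all ✓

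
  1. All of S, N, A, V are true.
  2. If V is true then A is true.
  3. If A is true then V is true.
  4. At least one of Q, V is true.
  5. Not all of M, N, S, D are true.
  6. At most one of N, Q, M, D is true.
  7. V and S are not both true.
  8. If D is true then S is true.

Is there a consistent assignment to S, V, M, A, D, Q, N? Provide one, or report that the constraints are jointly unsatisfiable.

Unsatisfiable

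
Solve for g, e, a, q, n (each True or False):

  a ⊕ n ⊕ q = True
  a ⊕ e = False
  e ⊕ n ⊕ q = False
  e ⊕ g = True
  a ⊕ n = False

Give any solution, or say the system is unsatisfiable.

Unsatisfiable — no assignment works.

Adding constraints 1, 2, 3 mod 2: every variable appears an even number of times on the left, so the left side is 0.
But the right sides sum to 1 (mod 2). 0 ≠ 1 — the system is inconsistent.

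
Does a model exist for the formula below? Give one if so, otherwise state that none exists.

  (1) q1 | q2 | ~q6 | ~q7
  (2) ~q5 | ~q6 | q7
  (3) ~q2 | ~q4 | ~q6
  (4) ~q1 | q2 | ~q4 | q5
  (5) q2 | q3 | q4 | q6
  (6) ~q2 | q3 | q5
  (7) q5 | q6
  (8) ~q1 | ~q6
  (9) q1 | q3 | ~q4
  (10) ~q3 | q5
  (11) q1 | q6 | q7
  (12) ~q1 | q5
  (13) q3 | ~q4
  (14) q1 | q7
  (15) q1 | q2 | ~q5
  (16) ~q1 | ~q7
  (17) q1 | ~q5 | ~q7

Set q1 = True.
  then (~q1 | ~q6) forces q6 = False.
  then (~q1 | q5) forces q5 = True.
  then (~q1 | ~q7) forces q7 = False.
Set q2 = True.
Set q3 = True.
Set q4 = True.
All clauses satisfied.

q1: True; q2: True; q3: True; q4: True; q5: True; q6: False; q7: False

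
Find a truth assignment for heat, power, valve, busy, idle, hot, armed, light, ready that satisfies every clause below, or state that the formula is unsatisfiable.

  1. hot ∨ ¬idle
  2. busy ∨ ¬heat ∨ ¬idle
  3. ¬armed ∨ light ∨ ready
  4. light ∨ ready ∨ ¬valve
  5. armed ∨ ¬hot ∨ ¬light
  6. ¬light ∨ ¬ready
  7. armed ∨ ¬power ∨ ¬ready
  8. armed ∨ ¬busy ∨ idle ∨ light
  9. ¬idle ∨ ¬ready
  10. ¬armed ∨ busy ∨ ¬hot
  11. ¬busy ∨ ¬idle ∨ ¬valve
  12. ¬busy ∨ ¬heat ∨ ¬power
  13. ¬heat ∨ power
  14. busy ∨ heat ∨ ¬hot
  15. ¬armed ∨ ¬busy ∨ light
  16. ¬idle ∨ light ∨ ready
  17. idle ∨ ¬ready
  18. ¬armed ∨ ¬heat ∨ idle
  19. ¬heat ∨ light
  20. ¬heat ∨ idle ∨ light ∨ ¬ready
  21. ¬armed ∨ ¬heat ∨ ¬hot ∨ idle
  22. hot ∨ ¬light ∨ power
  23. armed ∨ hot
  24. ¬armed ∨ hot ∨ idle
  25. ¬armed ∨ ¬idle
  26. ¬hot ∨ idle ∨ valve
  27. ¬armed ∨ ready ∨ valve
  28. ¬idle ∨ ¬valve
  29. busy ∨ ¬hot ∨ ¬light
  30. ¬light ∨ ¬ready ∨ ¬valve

heat = False; power = True; valve = True; busy = True; idle = False; hot = True; armed = True; light = True; ready = False

Set heat = False.
Set power = True.
Set valve = True.
  then (¬idle ∨ ¬valve) forces idle = False.
  then (idle ∨ ¬ready) forces ready = False.
  then (light ∨ ready ∨ ¬valve) forces light = True.
Try busy = False:
  (busy ∨ heat ∨ ¬hot) forces hot = False.
  (armed ∨ hot) forces armed = True.
  clause (¬armed ∨ hot ∨ idle) is falsified — backtrack.
So busy = True.
Set hot = True.
  then (armed ∨ ¬hot ∨ ¬light) forces armed = True.
All clauses satisfied.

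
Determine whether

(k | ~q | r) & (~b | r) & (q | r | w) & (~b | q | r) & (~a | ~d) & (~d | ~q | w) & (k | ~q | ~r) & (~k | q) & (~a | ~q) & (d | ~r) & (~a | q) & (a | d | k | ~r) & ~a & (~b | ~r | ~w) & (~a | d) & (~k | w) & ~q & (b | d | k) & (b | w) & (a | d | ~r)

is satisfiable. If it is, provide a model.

Unit clause (~a) forces a = False.
Unit clause (~q) forces q = False.
In (~k | q) only ~k is left, so k = False.
Set b = False.
  then (b | d | k) forces d = True.
  then (b | w) forces w = True.
Set r = False.
All clauses satisfied.

b: False; r: False; a: False; d: True; k: False; q: False; w: True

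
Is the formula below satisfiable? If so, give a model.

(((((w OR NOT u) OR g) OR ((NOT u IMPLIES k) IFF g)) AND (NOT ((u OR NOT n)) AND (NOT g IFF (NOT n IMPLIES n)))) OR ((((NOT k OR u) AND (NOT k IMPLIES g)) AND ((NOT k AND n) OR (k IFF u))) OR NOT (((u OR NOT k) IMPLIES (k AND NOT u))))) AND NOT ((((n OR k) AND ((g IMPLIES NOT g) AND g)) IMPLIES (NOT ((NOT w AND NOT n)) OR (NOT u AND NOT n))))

The formula is unsatisfiable.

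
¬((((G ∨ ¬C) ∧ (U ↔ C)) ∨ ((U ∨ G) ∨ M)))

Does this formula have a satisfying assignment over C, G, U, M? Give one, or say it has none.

C = True; G = False; U = False; M = False

  ¬((((G ∨ ¬C) ∧ (U ↔ C)) ∨ ((U ∨ G) ∨ M))) = True
    ((G ∨ ¬C) ∧ (U ↔ C)) ∨ ((U ∨ G) ∨ M) = False
      (G ∨ ¬C) ∧ (U ↔ C) = False
        G ∨ ¬C = False
          ¬C = False
        U ↔ C = False
      (U ∨ G) ∨ M = False
        U ∨ G = False
The formula evaluates to True.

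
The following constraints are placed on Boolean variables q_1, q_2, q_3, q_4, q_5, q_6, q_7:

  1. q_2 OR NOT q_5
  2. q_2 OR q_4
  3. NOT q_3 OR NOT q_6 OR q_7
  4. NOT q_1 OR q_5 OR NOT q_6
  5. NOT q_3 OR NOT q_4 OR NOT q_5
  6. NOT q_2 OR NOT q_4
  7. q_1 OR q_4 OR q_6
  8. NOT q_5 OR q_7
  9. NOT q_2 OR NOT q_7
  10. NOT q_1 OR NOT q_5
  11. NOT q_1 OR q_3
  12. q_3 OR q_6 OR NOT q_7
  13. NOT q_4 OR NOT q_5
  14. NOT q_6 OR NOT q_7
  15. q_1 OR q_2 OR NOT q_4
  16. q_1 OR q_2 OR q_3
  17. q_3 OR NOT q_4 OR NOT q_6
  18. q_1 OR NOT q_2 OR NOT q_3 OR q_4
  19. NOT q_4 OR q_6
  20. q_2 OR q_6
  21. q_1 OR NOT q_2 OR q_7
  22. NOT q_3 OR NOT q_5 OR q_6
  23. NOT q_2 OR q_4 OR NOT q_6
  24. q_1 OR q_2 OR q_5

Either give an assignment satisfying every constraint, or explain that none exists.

q_1: True, q_2: True, q_3: True, q_4: False, q_5: False, q_6: False, q_7: False

Set q_1 = True.
  then (NOT q_1 OR NOT q_5) forces q_5 = False.
  then (NOT q_1 OR q_3) forces q_3 = True.
  then (NOT q_1 OR q_5 OR NOT q_6) forces q_6 = False.
  then (NOT q_4 OR q_6) forces q_4 = False.
  then (q_2 OR q_6) forces q_2 = True.
  then (NOT q_2 OR NOT q_7) forces q_7 = False.
All clauses satisfied.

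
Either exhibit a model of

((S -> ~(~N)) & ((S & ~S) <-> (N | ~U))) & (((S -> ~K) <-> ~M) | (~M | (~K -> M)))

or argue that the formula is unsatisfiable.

K: True, S: False, N: False, U: True, M: False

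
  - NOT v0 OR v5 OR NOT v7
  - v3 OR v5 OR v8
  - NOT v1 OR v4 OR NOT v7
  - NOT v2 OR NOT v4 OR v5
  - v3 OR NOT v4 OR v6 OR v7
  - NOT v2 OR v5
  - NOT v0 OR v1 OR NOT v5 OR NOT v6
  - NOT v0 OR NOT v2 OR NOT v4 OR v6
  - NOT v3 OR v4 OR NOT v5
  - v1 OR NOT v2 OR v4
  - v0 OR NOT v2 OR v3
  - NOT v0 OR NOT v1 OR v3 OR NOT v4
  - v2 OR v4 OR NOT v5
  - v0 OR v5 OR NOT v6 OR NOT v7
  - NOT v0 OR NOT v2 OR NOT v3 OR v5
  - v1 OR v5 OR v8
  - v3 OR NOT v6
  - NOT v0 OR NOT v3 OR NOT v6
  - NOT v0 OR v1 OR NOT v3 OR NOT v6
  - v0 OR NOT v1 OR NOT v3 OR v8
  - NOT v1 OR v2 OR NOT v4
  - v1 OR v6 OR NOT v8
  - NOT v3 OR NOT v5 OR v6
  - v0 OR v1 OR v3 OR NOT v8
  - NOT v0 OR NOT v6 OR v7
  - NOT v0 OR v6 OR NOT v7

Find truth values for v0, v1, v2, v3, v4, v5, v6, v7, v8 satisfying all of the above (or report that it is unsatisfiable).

v0=F; v1=F; v2=T; v3=T; v4=T; v5=T; v6=T; v7=T; v8=T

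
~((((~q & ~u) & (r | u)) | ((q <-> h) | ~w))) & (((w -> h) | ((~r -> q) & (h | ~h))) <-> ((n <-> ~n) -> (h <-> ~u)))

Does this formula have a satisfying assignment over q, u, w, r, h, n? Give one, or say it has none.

q = False, u = True, w = True, r = False, h = True, n = True

  ~((((~q & ~u) & (r | u)) | ((q <-> h) | ~w))) = True
    ((~q & ~u) & (r | u)) | ((q <-> h) | ~w) = False
      (~q & ~u) & (r | u) = False
        ~q & ~u = False
          ~q = True
          ~u = False
        r | u = True
      (q <-> h) | ~w = False
        q <-> h = False
        ~w = False
  ((w -> h) | ((~r -> q) & (h | ~h))) <-> ((n <-> ~n) -> (h <-> ~u)) = True
    (w -> h) | ((~r -> q) & (h | ~h)) = True
      w -> h = True
      (~r -> q) & (h | ~h) = False
        ~r -> q = False
          ~r = True
        h | ~h = True
          ~h = False
    (n <-> ~n) -> (h <-> ~u) = True
      n <-> ~n = False
        ~n = False
      h <-> ~u = False
        ~u = False
Both conjuncts True, so the formula holds.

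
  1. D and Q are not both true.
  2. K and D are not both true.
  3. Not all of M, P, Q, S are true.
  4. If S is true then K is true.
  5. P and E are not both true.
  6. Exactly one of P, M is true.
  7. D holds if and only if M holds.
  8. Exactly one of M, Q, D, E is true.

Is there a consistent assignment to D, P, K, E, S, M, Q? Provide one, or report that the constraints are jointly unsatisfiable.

D = False, P = True, K = False, E = False, S = False, M = False, Q = True

  (1) D=F, Q=T — not both ✓
  (2) K=F, D=F — not both ✓
  (3) {M, P, Q, S}: 2/4 true — not all ✓
  (4) S=F ⇒ K: vacuous ✓
  (5) P=T, E=F — not both ✓
  (6) {P, M}: 1 true — exactly one ✓
  (7) D=F, M=F — same ✓
  (8) {M, Q, D, E}: 1 true — exactly one ✓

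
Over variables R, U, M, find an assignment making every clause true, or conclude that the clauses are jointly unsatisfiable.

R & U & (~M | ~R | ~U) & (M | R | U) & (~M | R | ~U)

R=T; U=T; M=F

Unit clause (R) forces R = True.
Unit clause (U) forces U = True.
In (~M | ~R | ~U) only ~M is left, so M = False.
All clauses satisfied.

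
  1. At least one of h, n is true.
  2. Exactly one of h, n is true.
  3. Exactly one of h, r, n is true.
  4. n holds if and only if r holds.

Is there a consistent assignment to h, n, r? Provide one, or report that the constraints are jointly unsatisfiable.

h = True, n = False, r = False

  (1) {h, n}: 1 true — at least one ✓
  (2) {h, n}: 1 true — exactly one ✓
  (3) {h, r, n}: 1 true — exactly one ✓
  (4) n=F, r=F — same ✓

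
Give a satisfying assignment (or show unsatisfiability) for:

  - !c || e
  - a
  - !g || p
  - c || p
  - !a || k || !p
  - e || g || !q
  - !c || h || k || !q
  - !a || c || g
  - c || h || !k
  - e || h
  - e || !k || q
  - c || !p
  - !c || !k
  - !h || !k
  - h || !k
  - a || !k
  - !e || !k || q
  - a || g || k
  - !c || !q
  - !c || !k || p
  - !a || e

Unit clause (a) forces a = True.
In (!a || e) only e is left, so e = True.
Try g = True:
  (!g || p) forces p = True.
  (!a || k || !p) forces k = True.
  (c || !p) forces c = True.
  clause (!c || !k) is falsified — backtrack.
So g = False.
  then (!a || c || g) forces c = True.
  then (!c || !k) forces k = False.
  then (!c || !q) forces q = False.
  then (!a || k || !p) forces p = False.
Set h = True.
All clauses satisfied.

g = False; h = True; a = True; e = True; k = False; c = True; q = False; p = False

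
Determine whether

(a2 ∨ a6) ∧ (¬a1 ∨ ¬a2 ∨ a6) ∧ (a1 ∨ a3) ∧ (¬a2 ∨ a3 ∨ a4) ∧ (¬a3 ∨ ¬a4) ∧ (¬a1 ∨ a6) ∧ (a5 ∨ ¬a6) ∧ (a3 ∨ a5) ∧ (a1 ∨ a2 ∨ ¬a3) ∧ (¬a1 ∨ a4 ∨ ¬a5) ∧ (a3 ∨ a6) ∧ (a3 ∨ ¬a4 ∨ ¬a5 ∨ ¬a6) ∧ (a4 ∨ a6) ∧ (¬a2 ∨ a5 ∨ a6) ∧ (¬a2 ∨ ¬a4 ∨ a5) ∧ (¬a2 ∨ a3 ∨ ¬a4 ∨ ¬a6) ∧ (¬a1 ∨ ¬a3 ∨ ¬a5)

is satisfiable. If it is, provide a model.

a1: False, a2: True, a3: True, a4: False, a5: True, a6: True

Try a1 = True:
  (¬a1 ∨ a6) forces a6 = True.
  (a5 ∨ ¬a6) forces a5 = True.
  (¬a1 ∨ a4 ∨ ¬a5) forces a4 = True.
  (¬a3 ∨ ¬a4) forces a3 = False.
  clause (a3 ∨ ¬a4 ∨ ¬a5 ∨ ¬a6) is falsified — backtrack.
So a1 = False.
  then (a1 ∨ a3) forces a3 = True.
  then (¬a3 ∨ ¬a4) forces a4 = False.
  then (a1 ∨ a2 ∨ ¬a3) forces a2 = True.
  then (a4 ∨ a6) forces a6 = True.
  then (a5 ∨ ¬a6) forces a5 = True.
All clauses satisfied.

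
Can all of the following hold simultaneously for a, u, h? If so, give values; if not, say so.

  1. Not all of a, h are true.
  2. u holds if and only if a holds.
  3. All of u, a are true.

a = True; u = True; h = False

  (1) {a, h}: 1/2 true — not all ✓
  (2) u=T, a=T — same ✓
  (3) {u, a}: all 2 true ✓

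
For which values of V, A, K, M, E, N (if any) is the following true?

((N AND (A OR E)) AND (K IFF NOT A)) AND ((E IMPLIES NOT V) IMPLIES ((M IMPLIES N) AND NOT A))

V: True; A: True; K: False; M: False; E: True; N: True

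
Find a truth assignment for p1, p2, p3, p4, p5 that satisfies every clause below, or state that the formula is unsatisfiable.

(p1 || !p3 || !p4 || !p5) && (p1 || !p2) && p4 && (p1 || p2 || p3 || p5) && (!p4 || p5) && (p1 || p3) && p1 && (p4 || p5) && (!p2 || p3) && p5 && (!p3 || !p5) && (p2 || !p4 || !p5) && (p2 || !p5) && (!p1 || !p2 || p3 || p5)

No satisfying assignment exists.

Case p1 = True:
  (p4) forces p4 = True.
  (!p4 || p5) forces p5 = True.
  (!p3 || !p5) forces p3 = False.
  (!p2 || p3) forces p2 = False.
  Clause (p2 || !p4 || !p5) is falsified — contradiction.
Case p1 = False:
  Clause (p1) is falsified — contradiction.
Both cases fail, so the formula is unsatisfiable.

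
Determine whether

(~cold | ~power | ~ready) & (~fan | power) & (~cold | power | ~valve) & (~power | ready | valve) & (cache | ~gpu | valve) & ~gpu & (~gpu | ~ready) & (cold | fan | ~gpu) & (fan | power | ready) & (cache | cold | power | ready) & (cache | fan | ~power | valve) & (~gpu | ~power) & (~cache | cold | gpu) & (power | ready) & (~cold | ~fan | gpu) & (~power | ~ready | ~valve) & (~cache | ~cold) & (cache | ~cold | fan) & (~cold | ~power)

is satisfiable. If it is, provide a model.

fan = False, cold = False, cache = False, ready = True, power = False, gpu = False, valve = False

Unit clause (~gpu) forces gpu = False.
Set fan = False.
Try cold = True:
  (~cache | ~cold) forces cache = False.
  clause (cache | ~cold | fan) is falsified — backtrack.
So cold = False.
  then (~cache | cold | gpu) forces cache = False.
Set ready = True.
Set power = False.
Set valve = False.
All clauses satisfied.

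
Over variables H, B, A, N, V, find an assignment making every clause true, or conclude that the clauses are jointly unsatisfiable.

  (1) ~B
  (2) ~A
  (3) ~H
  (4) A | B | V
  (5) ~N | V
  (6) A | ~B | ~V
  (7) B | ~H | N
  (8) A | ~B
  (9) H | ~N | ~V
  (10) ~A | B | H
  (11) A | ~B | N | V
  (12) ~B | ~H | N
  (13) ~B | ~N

H = False, B = False, A = False, N = False, V = True

Unit clause (~B) forces B = False.
Unit clause (~A) forces A = False.
Unit clause (~H) forces H = False.
In (A | B | V) only V is left, so V = True.
In (H | ~N | ~V) only ~N is left, so N = False.
All clauses satisfied.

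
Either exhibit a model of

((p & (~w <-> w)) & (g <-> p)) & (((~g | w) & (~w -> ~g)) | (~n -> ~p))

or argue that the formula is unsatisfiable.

UNSATISFIABLE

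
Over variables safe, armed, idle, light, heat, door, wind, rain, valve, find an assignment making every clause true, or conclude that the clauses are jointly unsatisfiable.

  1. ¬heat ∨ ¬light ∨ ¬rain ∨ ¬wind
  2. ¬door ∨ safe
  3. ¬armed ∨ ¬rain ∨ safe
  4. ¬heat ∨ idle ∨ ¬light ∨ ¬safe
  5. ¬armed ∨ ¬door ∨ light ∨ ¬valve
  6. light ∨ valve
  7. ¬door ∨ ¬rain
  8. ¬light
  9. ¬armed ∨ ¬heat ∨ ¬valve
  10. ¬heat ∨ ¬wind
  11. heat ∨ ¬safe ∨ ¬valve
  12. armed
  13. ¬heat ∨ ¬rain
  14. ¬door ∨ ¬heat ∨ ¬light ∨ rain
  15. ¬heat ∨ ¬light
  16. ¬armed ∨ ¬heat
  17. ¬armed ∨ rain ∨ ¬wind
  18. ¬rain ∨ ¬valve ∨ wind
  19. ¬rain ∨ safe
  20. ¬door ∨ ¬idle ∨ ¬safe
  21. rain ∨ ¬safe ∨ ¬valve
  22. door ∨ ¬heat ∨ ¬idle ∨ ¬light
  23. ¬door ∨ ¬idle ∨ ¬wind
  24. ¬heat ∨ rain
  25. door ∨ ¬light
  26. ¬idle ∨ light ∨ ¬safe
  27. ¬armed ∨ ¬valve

The formula is unsatisfiable.

Case armed = True:
  (¬light) forces light = False.
  (light ∨ valve) forces valve = True.
  Clause (¬armed ∨ ¬valve) is falsified — contradiction.
Case armed = False:
  Clause (armed) is falsified — contradiction.
Both cases fail, so the formula is unsatisfiable.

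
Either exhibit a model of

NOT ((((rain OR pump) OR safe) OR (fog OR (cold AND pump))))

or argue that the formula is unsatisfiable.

rain: False; safe: False; fog: False; cold: False; pump: False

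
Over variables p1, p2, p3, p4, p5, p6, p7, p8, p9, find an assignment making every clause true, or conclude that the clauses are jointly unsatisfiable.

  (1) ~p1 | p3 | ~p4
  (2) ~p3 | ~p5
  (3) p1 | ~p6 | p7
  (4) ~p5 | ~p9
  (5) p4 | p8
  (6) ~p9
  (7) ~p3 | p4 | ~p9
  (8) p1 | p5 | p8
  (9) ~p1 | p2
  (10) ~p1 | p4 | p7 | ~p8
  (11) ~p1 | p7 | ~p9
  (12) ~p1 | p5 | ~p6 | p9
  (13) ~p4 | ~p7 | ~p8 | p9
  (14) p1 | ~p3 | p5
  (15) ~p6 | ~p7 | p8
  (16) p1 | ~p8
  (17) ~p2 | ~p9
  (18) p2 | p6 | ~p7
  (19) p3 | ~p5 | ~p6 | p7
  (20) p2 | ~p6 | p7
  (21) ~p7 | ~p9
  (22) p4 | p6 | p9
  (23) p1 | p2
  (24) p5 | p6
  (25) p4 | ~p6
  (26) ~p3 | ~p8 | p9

Unit clause (~p9) forces p9 = False.
Set p1 = False.
  then (p1 | ~p8) forces p8 = False.
  then (p1 | p2) forces p2 = True.
  then (p4 | p8) forces p4 = True.
  then (p1 | p5 | p8) forces p5 = True.
  then (~p3 | ~p5) forces p3 = False.
Set p6 = False.
Set p7 = True.
All clauses satisfied.

p1=F, p2=T, p3=F, p4=T, p5=T, p6=F, p7=T, p8=F, p9=F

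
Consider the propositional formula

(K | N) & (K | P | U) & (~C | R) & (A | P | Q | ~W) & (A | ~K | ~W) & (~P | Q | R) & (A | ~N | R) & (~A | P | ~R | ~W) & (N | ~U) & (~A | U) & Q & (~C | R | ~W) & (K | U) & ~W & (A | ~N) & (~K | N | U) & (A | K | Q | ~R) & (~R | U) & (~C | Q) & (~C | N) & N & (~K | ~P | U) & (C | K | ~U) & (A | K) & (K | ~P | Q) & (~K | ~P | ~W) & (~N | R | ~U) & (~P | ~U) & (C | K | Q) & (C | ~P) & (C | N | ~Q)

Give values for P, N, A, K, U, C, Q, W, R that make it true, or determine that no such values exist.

P: False; N: True; A: True; K: True; U: True; C: True; Q: True; W: False; R: True

Unit clause (Q) forces Q = True.
Unit clause (~W) forces W = False.
Unit clause (N) forces N = True.
In (A | ~N) only A is left, so A = True.
In (~A | U) only U is left, so U = True.
In (~N | R | ~U) only R is left, so R = True.
In (~P | ~U) only ~P is left, so P = False.
Set K = True.
Set C = True.
All clauses satisfied.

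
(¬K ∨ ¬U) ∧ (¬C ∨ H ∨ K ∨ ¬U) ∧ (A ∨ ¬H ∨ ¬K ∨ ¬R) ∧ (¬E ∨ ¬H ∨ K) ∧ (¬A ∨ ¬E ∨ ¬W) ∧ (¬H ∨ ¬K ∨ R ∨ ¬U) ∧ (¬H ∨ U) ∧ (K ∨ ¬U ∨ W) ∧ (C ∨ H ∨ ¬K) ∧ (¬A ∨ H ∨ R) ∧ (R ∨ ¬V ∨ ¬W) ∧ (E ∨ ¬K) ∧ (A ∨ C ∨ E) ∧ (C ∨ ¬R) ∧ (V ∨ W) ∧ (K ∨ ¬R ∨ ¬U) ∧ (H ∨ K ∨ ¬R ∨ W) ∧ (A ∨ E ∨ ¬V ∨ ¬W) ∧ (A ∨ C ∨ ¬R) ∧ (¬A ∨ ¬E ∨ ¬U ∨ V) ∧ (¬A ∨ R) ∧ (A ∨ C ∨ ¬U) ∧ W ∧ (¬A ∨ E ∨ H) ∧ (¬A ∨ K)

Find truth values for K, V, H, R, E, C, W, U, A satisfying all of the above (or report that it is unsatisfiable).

Unit clause (W) forces W = True.
Set K = True.
  then (¬K ∨ ¬U) forces U = False.
  then (¬H ∨ U) forces H = False.
  then (C ∨ H ∨ ¬K) forces C = True.
  then (E ∨ ¬K) forces E = True.
  then (¬A ∨ ¬E ∨ ¬W) forces A = False.
Set V = True.
  then (R ∨ ¬V ∨ ¬W) forces R = True.
All clauses satisfied.

K: True; V: True; H: False; R: True; E: True; C: True; W: True; U: False; A: False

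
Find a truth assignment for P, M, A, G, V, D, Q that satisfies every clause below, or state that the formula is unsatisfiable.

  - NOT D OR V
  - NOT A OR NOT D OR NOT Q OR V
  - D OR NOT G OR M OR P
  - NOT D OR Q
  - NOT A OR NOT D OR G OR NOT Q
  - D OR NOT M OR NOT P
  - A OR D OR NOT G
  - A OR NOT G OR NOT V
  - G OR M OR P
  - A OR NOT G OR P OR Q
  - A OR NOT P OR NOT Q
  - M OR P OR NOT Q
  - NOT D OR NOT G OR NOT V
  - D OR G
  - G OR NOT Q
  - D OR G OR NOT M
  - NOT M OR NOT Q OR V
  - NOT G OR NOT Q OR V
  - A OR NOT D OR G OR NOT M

P = True; M = False; A = True; G = True; V = False; D = False; Q = False

Set P = True.
Set M = False.
Try A = False:
  (A OR NOT P OR NOT Q) forces Q = False.
  (NOT D OR Q) forces D = False.
  (A OR D OR NOT G) forces G = False.
  clause (D OR G) is falsified — backtrack.
So A = True.
Try G = False:
  (D OR G) forces D = True.
  (NOT D OR V) forces V = True.
  (NOT D OR Q) forces Q = True.
  clause (NOT A OR NOT D OR G OR NOT Q) is falsified — backtrack.
So G = True.
Set V = False.
  then (NOT D OR V) forces D = False.
  then (NOT G OR NOT Q OR V) forces Q = False.
All clauses satisfied.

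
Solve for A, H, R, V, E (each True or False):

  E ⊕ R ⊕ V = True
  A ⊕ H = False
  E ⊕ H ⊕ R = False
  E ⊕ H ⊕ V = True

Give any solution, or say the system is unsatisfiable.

A: True, H: True, R: True, V: False, E: False

E ⊕ R ⊕ V = F ⊕ T ⊕ F = True ✓
A ⊕ H = T ⊕ T = False ✓
E ⊕ H ⊕ R = F ⊕ T ⊕ T = False ✓
E ⊕ H ⊕ V = F ⊕ T ⊕ F = True ✓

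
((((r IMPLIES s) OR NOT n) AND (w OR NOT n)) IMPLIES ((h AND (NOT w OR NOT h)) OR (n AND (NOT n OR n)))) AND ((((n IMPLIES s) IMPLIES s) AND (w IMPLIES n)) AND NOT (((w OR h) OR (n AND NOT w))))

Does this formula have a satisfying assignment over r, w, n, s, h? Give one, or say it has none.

Unsatisfiable

Case n = True: the formula simplifies to (s IMPLIES s) AND NOT (((w OR h) OR NOT w)).
  w = True: the conjunct NOT (((w OR h) OR NOT w)) becomes NOT ((True OR False)) = False.
  w = False: the conjunct NOT (((w OR h) OR NOT w)) becomes NOT ((h OR True)) = False.
Case n = False: the formula simplifies to (h AND (NOT w OR NOT h)) AND ((s AND NOT w) AND NOT ((w OR h))).
  h = True: the conjunct NOT ((w OR h)) becomes NOT ((w OR True)) = False.
  h = False: the conjunct h is False.
Both cases fail — unsatisfiable.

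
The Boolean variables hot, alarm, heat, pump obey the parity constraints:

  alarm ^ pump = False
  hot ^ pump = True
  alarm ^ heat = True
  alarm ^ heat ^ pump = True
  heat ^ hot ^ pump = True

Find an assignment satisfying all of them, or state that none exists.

Adding constraints 1, 2, 4, 5 mod 2: every variable appears an even number of times on the left, so the left side is 0.
But the right sides sum to 1 (mod 2). 0 ≠ 1 — the system is inconsistent.

Unsatisfiable — no assignment works.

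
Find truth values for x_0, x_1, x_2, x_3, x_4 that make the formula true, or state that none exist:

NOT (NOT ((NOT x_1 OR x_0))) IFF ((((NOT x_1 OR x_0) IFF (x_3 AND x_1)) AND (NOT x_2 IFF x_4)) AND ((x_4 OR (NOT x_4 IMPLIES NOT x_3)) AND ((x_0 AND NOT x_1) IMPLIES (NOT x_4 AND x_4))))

x_0 = False, x_1 = True, x_2 = True, x_3 = True, x_4 = False

  NOT (NOT ((NOT x_1 OR x_0))) IFF ((((NOT x_1 OR x_0) IFF (x_3 AND x_1)) AND (NOT x_2 IFF x_4)) AND ((x_4 OR (NOT x_4 IMPLIES NOT x_3)) AND ((x_0 AND NOT x_1) IMPLIES (NOT x_4 AND x_4)))) = True
    NOT (NOT ((NOT x_1 OR x_0))) = False
      NOT ((NOT x_1 OR x_0)) = True
        NOT x_1 OR x_0 = False
          NOT x_1 = False
    (((NOT x_1 OR x_0) IFF (x_3 AND x_1)) AND (NOT x_2 IFF x_4)) AND ((x_4 OR (NOT x_4 IMPLIES NOT x_3)) AND ((x_0 AND NOT x_1) IMPLIES (NOT x_4 AND x_4))) = False
      ((NOT x_1 OR x_0) IFF (x_3 AND x_1)) AND (NOT x_2 IFF x_4) = False
        (NOT x_1 OR x_0) IFF (x_3 AND x_1) = False
          NOT x_1 OR x_0 = False
            NOT x_1 = False
          x_3 AND x_1 = True
        NOT x_2 IFF x_4 = True
          NOT x_2 = False
      (x_4 OR (NOT x_4 IMPLIES NOT x_3)) AND ((x_0 AND NOT x_1) IMPLIES (NOT x_4 AND x_4)) = False
        x_4 OR (NOT x_4 IMPLIES NOT x_3) = False
          NOT x_4 IMPLIES NOT x_3 = False
            NOT x_4 = True
            NOT x_3 = False
        (x_0 AND NOT x_1) IMPLIES (NOT x_4 AND x_4) = True
          x_0 AND NOT x_1 = False
            NOT x_1 = False
          NOT x_4 AND x_4 = False
            NOT x_4 = True
The formula evaluates to True.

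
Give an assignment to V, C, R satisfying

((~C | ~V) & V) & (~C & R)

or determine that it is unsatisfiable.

V=T; C=F; R=T

  (~C | ~V) & V = True
    ~C | ~V = True
      ~C = True
      ~V = False
  ~C & R = True
    ~C = True
Both conjuncts True, so the formula holds.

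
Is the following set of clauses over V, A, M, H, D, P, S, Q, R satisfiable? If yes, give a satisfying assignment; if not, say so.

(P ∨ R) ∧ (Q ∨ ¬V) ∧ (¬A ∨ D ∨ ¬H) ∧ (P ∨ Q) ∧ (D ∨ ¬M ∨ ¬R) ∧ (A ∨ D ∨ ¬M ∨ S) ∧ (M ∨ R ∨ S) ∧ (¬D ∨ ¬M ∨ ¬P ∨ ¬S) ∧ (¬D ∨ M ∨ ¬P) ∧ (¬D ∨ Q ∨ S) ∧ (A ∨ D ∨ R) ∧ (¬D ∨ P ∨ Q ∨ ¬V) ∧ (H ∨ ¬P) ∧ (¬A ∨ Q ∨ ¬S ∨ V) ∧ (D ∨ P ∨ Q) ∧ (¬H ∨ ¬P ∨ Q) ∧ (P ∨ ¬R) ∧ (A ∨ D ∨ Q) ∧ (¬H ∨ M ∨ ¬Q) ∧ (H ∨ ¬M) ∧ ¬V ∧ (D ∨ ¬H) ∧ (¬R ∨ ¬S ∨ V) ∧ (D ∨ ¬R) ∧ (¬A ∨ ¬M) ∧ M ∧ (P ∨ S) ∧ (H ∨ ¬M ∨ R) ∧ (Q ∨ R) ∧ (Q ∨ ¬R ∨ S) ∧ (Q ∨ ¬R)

V: False, A: False, M: True, H: True, D: True, P: True, S: False, Q: True, R: False

Unit clause (¬V) forces V = False.
Unit clause (M) forces M = True.
In (H ∨ ¬M) only H is left, so H = True.
In (D ∨ ¬H) only D is left, so D = True.
In (¬A ∨ ¬M) only ¬A is left, so A = False.
Try P = False:
  (P ∨ R) forces R = True.
  clause (P ∨ ¬R) is falsified — backtrack.
So P = True.
  then (¬D ∨ ¬M ∨ ¬P ∨ ¬S) forces S = False.
  then (¬D ∨ Q ∨ S) forces Q = True.
Set R = False.
All clauses satisfied.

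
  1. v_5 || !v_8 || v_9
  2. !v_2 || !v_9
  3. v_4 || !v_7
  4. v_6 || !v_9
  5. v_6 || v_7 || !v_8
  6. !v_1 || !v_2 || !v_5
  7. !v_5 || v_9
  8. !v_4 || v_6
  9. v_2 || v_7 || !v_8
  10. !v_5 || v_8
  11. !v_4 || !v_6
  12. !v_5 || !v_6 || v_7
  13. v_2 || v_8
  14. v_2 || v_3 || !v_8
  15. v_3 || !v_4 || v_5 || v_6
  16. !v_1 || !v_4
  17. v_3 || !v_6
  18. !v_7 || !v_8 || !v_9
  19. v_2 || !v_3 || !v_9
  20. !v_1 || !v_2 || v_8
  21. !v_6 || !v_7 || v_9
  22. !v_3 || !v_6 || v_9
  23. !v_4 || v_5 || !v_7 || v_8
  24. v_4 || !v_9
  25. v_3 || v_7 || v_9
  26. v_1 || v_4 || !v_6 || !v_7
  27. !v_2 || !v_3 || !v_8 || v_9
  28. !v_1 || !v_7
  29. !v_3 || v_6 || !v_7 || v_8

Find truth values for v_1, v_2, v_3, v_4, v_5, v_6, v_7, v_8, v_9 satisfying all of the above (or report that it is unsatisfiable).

Set v_1 = False.
Try v_2 = False:
  (v_2 || v_8) forces v_8 = True.
  (v_2 || v_7 || !v_8) forces v_7 = True.
  (v_4 || !v_7) forces v_4 = True.
  (!v_4 || v_6) forces v_6 = True.
  clause (!v_4 || !v_6) is falsified — backtrack.
So v_2 = True.
  then (!v_2 || !v_9) forces v_9 = False.
  then (!v_5 || v_9) forces v_5 = False.
  then (v_5 || !v_8 || v_9) forces v_8 = False.
Set v_3 = True.
  then (!v_3 || !v_6 || v_9) forces v_6 = False.
  then (!v_3 || v_6 || !v_7 || v_8) forces v_7 = False.
  then (!v_4 || v_6) forces v_4 = False.
All clauses satisfied.

v_1: False, v_2: True, v_3: True, v_4: False, v_5: False, v_6: False, v_7: False, v_8: False, v_9: False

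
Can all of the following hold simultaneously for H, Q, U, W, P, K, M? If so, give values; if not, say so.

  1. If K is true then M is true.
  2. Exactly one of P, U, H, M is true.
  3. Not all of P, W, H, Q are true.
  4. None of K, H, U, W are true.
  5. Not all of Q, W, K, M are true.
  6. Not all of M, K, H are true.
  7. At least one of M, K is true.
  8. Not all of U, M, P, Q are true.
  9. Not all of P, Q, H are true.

H: False, Q: False, U: False, W: False, P: False, K: False, M: True

  (1) K=F ⇒ M: vacuous ✓
  (2) {P, U, H, M}: 1 true — exactly one ✓
  (3) {P, W, H, Q}: 0/4 true — not all ✓
  (4) {K, H, U, W}: 0 true — none ✓
  (5) {Q, W, K, M}: 1/4 true — not all ✓
  (6) {M, K, H}: 1/3 true — not all ✓
  (7) {M, K}: 1 true — at least one ✓
  (8) {U, M, P, Q}: 1/4 true — not all ✓
  (9) {P, Q, H}: 0/3 true — not all ✓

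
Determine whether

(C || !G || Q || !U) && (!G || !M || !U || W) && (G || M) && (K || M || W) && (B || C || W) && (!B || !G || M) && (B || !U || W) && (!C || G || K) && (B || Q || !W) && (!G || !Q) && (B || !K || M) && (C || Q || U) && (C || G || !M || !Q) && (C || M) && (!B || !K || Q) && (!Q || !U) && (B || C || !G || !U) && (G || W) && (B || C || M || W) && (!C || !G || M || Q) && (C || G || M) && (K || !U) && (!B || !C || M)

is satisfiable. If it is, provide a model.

M = True; C = True; B = True; K = False; Q = False; G = True; U = False; W = True

Set M = True.
Set C = True.
Set B = True.
Set K = False.
  then (!C || G || K) forces G = True.
  then (!G || !Q) forces Q = False.
  then (K || !U) forces U = False.
Set W = True.
All clauses satisfied.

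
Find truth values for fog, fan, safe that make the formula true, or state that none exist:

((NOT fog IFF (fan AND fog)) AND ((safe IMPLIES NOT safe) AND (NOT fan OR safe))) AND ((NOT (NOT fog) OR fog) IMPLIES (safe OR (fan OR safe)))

No satisfying assignment exists.

Case safe = True: the conjunct safe IMPLIES NOT safe becomes True IMPLIES NOT True = False.
Case safe = False: the formula simplifies to ((NOT fog IFF (fan AND fog)) AND NOT fan) AND ((NOT (NOT fog) OR fog) IMPLIES fan).
  fog = True: simplifies to (NOT fan AND NOT fan) AND fan.
    fan = True: the conjunct NOT fan is False.
    fan = False: the conjunct fan is False.
  fog = False: the conjunct NOT fog IFF (fan AND fog) becomes NOT False IFF (fan AND False) = False.
Both cases fail — unsatisfiable.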